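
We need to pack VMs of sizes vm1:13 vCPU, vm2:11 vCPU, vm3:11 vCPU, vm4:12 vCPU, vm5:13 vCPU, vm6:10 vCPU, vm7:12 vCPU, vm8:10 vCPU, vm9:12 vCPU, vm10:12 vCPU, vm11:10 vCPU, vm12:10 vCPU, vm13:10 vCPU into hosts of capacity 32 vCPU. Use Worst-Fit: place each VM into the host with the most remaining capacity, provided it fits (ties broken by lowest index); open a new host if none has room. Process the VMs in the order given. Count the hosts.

host 1: place vm1 (13 vCPU), 19 vCPU left
host 1: place vm2 (11 vCPU), 8 vCPU left
host 2: place vm3 (11 vCPU), 21 vCPU left
host 2: place vm4 (12 vCPU), 9 vCPU left
host 3: place vm5 (13 vCPU), 19 vCPU left
host 3: place vm6 (10 vCPU), 9 vCPU left
host 4: place vm7 (12 vCPU), 20 vCPU left
host 4: place vm8 (10 vCPU), 10 vCPU left
host 5: place vm9 (12 vCPU), 20 vCPU left
host 5: place vm10 (12 vCPU), 8 vCPU left
host 4: place vm11 (10 vCPU), 0 vCPU left
host 6: place vm12 (10 vCPU), 22 vCPU left
host 6: place vm13 (10 vCPU), 12 vCPU left

6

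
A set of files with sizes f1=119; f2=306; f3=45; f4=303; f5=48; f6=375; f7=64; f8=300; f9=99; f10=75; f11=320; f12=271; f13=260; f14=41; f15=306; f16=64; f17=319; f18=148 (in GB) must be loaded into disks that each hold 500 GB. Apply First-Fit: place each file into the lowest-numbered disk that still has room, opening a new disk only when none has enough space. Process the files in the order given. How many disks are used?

disk 1: place f1 (119 GB), 381 GB left
disk 1: place f2 (306 GB), 75 GB left
disk 1: place f3 (45 GB), 30 GB left
disk 2: place f4 (303 GB), 197 GB left
disk 2: place f5 (48 GB), 149 GB left
disk 3: place f6 (375 GB), 125 GB left
disk 2: place f7 (64 GB), 85 GB left
disk 4: place f8 (300 GB), 200 GB left
disk 3: place f9 (99 GB), 26 GB left
disk 2: place f10 (75 GB), 10 GB left
disk 5: place f11 (320 GB), 180 GB left
disk 6: place f12 (271 GB), 229 GB left
disk 7: place f13 (260 GB), 240 GB left
disk 4: place f14 (41 GB), 159 GB left
disk 8: place f15 (306 GB), 194 GB left
disk 4: place f16 (64 GB), 95 GB left
disk 9: place f17 (319 GB), 181 GB left
disk 5: place f18 (148 GB), 32 GB left

9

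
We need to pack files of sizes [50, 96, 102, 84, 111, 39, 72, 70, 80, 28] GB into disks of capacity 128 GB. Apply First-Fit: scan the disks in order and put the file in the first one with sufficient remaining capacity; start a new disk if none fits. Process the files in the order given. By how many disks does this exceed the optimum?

First-Fit: [50,39,28] [96] [102] [84] [111] [72] [70] [80] → 8 disks.
7 files exceed 64 GB (half the capacity), and no two of those can share a disk, so at least 7 disks are needed.
An optimal packing achieves that bound: [111] [102] [96,28] [84,39] [80] [72,50] [70] → 7 disks.
Excess: 8 − 7 = 1.

1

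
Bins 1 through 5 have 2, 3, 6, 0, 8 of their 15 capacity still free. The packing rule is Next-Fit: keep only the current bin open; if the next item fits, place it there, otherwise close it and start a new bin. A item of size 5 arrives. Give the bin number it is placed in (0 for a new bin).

5

Next-Fit only looks at bin 5, which has 8 free.
5 fits there.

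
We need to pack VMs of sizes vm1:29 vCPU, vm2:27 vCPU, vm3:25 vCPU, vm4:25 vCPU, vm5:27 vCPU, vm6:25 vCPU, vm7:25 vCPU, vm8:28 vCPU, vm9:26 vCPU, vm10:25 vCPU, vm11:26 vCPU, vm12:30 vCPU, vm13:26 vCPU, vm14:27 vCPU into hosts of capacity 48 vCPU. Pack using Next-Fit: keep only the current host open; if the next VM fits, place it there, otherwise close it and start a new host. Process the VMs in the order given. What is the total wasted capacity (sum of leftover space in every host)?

301

vm1 (29 vCPU) → host 1 (remaining 19 vCPU)
vm2 (27 vCPU) → host 2 (remaining 21 vCPU)
vm3 (25 vCPU) → host 3 (remaining 23 vCPU)
vm4 (25 vCPU) → host 4 (remaining 23 vCPU)
vm5 (27 vCPU) → host 5 (remaining 21 vCPU)
vm6 (25 vCPU) → host 6 (remaining 23 vCPU)
vm7 (25 vCPU) → host 7 (remaining 23 vCPU)
vm8 (28 vCPU) → host 8 (remaining 20 vCPU)
vm9 (26 vCPU) → host 9 (remaining 22 vCPU)
vm10 (25 vCPU) → host 10 (remaining 23 vCPU)
vm11 (26 vCPU) → host 11 (remaining 22 vCPU)
vm12 (30 vCPU) → host 12 (remaining 18 vCPU)
vm13 (26 vCPU) → host 13 (remaining 22 vCPU)
vm14 (27 vCPU) → host 14 (remaining 21 vCPU)
14 hosts × 48 vCPU = 672 vCPU; used 371 vCPU; unused 301 vCPU.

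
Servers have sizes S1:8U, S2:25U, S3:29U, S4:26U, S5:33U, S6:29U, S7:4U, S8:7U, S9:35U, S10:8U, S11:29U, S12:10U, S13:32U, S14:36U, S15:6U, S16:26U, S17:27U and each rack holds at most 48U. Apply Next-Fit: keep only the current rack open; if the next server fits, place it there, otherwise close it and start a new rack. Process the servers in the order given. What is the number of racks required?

rack 1: place S1 (8U), 40U left
rack 1: place S2 (25U), 15U left
rack 2: place S3 (29U), 19U left
rack 3: place S4 (26U), 22U left
rack 4: place S5 (33U), 15U left
rack 5: place S6 (29U), 19U left
rack 5: place S7 (4U), 15U left
rack 5: place S8 (7U), 8U left
rack 6: place S9 (35U), 13U left
rack 6: place S10 (8U), 5U left
rack 7: place S11 (29U), 19U left
rack 7: place S12 (10U), 9U left
rack 8: place S13 (32U), 16U left
rack 9: place S14 (36U), 12U left
rack 9: place S15 (6U), 6U left
rack 10: place S16 (26U), 22U left
rack 11: place S17 (27U), 21U left

11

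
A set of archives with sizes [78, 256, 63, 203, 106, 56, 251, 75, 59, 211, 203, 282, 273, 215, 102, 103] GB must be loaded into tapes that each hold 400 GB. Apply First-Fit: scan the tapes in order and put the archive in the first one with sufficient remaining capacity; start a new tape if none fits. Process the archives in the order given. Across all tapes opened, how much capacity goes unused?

tape 1: place 78 GB, 322 GB left
tape 1: place 256 GB, 66 GB left
tape 1: place 63 GB, 3 GB left
tape 2: place 203 GB, 197 GB left
tape 2: place 106 GB, 91 GB left
tape 2: place 56 GB, 35 GB left
tape 3: place 251 GB, 149 GB left
tape 3: place 75 GB, 74 GB left
tape 3: place 59 GB, 15 GB left
tape 4: place 211 GB, 189 GB left
tape 5: place 203 GB, 197 GB left
tape 6: place 282 GB, 118 GB left
tape 7: place 273 GB, 127 GB left
tape 8: place 215 GB, 185 GB left
tape 4: place 102 GB, 87 GB left
tape 5: place 103 GB, 94 GB left
8 tapes × 400 GB = 3200 GB; used 2536 GB; unused 664 GB.

664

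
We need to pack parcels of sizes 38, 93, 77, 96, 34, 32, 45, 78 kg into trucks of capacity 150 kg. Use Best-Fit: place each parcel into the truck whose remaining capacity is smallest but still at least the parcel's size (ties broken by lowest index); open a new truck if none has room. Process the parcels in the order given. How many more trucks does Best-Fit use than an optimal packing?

Best-Fit: [38,93] [77,32] [96,34] [45,78] → 4 trucks.
Total size 493 kg; any packing needs at least ⌈493/150⌉ = 4 trucks.
So 4 is already optimal.

0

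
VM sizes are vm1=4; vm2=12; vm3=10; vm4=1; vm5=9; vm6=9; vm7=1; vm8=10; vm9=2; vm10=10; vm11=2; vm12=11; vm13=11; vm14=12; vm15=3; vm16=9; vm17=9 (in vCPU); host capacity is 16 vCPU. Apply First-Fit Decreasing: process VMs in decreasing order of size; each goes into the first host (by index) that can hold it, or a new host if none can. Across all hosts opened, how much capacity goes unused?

51

Sorted descending: 12, 12, 11, 11, 10, 10, 10, 9, 9, 9, 9, 4, 3, 2, 2, 1, 1.
host 1: place 12 vCPU, 4 vCPU left
host 2: place 12 vCPU, 4 vCPU left
host 3: place 11 vCPU, 5 vCPU left
host 4: place 11 vCPU, 5 vCPU left
host 5: place 10 vCPU, 6 vCPU left
host 6: place 10 vCPU, 6 vCPU left
host 7: place 10 vCPU, 6 vCPU left
host 8: place 9 vCPU, 7 vCPU left
host 9: place 9 vCPU, 7 vCPU left
host 10: place 9 vCPU, 7 vCPU left
host 11: place 9 vCPU, 7 vCPU left
host 1: place 4 vCPU, 0 vCPU left
host 2: place 3 vCPU, 1 vCPU left
host 3: place 2 vCPU, 3 vCPU left
host 3: place 2 vCPU, 1 vCPU left
host 2: place 1 vCPU, 0 vCPU left
host 3: place 1 vCPU, 0 vCPU left
11 hosts × 16 vCPU = 176 vCPU; used 125 vCPU; unused 51 vCPU.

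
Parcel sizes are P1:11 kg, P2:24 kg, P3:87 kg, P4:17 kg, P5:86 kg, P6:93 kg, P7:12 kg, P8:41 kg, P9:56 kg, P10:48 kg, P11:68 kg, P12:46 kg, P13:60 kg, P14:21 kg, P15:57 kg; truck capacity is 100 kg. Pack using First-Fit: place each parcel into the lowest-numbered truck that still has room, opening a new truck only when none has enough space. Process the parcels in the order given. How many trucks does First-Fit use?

9

truck 1: place P1 (11 kg), 89 kg left
truck 1: place P2 (24 kg), 65 kg left
truck 2: place P3 (87 kg), 13 kg left
truck 1: place P4 (17 kg), 48 kg left
truck 3: place P5 (86 kg), 14 kg left
truck 4: place P6 (93 kg), 7 kg left
truck 1: place P7 (12 kg), 36 kg left
truck 5: place P8 (41 kg), 59 kg left
truck 5: place P9 (56 kg), 3 kg left
truck 6: place P10 (48 kg), 52 kg left
truck 7: place P11 (68 kg), 32 kg left
truck 6: place P12 (46 kg), 6 kg left
truck 8: place P13 (60 kg), 40 kg left
truck 1: place P14 (21 kg), 15 kg left
truck 9: place P15 (57 kg), 43 kg left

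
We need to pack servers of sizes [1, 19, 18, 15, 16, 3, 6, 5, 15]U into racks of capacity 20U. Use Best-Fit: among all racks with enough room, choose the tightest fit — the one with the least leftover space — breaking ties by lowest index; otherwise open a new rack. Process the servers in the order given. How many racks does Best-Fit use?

6 racks

1U → rack 1 (remaining 19U)
19U → rack 1 (remaining 0U)
18U → rack 2 (remaining 2U)
15U → rack 3 (remaining 5U)
16U → rack 4 (remaining 4U)
3U → rack 4 (remaining 1U)
6U → rack 5 (remaining 14U)
5U → rack 3 (remaining 0U)
15U → rack 6 (remaining 5U)
Final racks: [1,19] [18] [15,5] [16,3] [6] [15].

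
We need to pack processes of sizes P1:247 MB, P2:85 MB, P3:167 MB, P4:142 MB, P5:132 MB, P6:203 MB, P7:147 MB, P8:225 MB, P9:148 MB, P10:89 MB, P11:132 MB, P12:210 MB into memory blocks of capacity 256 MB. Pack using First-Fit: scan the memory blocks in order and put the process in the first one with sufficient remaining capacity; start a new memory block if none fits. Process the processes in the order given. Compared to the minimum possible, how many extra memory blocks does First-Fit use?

First-Fit: [247] [85,167] [142,89] [132] [203] [147] [225] [148] [132] [210] → 10 memory blocks.
10 processes exceed 128 MB (half the capacity), and no two of those can share a memory block, so at least 10 memory blocks are needed.
So 10 is already optimal.

0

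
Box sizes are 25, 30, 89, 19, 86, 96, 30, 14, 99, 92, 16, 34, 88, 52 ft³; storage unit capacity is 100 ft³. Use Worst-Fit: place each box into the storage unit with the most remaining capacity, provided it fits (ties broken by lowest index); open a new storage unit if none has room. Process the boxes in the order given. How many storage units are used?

9

storage unit 1: place 25 ft³, 75 ft³ left
storage unit 1: place 30 ft³, 45 ft³ left
storage unit 2: place 89 ft³, 11 ft³ left
storage unit 1: place 19 ft³, 26 ft³ left
storage unit 3: place 86 ft³, 14 ft³ left
storage unit 4: place 96 ft³, 4 ft³ left
storage unit 5: place 30 ft³, 70 ft³ left
storage unit 5: place 14 ft³, 56 ft³ left
storage unit 6: place 99 ft³, 1 ft³ left
storage unit 7: place 92 ft³, 8 ft³ left
storage unit 5: place 16 ft³, 40 ft³ left
storage unit 5: place 34 ft³, 6 ft³ left
storage unit 8: place 88 ft³, 12 ft³ left
storage unit 9: place 52 ft³, 48 ft³ left
Final storage units: [25,30,19] [89] [86] [96] [30,14,16,34] [99] [92] [88] [52].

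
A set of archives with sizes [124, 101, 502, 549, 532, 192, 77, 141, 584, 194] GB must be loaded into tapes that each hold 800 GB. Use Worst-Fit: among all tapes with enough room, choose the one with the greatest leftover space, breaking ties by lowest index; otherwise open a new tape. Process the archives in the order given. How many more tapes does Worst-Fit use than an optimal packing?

Worst-Fit: [124,101,502] [549,77,141] [532,192] [584,194] → 4 tapes.
Total size 2996 GB; any packing needs at least ⌈2996/800⌉ = 4 tapes.
So 4 is already optimal.

0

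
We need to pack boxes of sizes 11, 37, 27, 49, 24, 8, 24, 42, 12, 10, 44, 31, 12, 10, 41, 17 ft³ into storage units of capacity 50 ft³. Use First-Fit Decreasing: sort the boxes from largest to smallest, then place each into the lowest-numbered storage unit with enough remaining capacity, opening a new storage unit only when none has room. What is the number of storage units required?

Sorted descending: 49, 44, 42, 41, 37, 31, 27, 24, 24, 17, 12, 12, 11, 10, 10, 8.
Put 49 ft³ in storage unit 1; 1 ft³ remain.
Put 44 ft³ in storage unit 2; 6 ft³ remain.
Put 42 ft³ in storage unit 3; 8 ft³ remain.
Put 41 ft³ in storage unit 4; 9 ft³ remain.
Put 37 ft³ in storage unit 5; 13 ft³ remain.
Put 31 ft³ in storage unit 6; 19 ft³ remain.
Put 27 ft³ in storage unit 7; 23 ft³ remain.
Put 24 ft³ in storage unit 8; 26 ft³ remain.
Put 24 ft³ in storage unit 8; 2 ft³ remain.
Put 17 ft³ in storage unit 6; 2 ft³ remain.
Put 12 ft³ in storage unit 5; 1 ft³ remain.
Put 12 ft³ in storage unit 7; 11 ft³ remain.
Put 11 ft³ in storage unit 7; 0 ft³ remain.
Put 10 ft³ in storage unit 9; 40 ft³ remain.
Put 10 ft³ in storage unit 9; 30 ft³ remain.
Put 8 ft³ in storage unit 3; 0 ft³ remain.
Final storage units: [49] [44] [42,8] [41] [37,12] [31,17] [27,12,11] [24,24] [10,10].

9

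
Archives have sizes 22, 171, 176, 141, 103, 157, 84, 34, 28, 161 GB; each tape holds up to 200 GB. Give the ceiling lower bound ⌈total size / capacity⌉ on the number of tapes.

Total size = 22 + 171 + 176 + 141 + 103 + 157 + 84 + 34 + 28 + 161 = 1077 GB.
⌈1077 / 200⌉ = 6.

6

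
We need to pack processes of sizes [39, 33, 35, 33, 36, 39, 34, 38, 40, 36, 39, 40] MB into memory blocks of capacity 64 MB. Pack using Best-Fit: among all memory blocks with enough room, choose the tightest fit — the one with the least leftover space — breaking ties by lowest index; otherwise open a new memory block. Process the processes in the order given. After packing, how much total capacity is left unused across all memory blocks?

39 MB → memory block 1 (remaining 25 MB)
33 MB → memory block 2 (remaining 31 MB)
35 MB → memory block 3 (remaining 29 MB)
33 MB → memory block 4 (remaining 31 MB)
36 MB → memory block 5 (remaining 28 MB)
39 MB → memory block 6 (remaining 25 MB)
34 MB → memory block 7 (remaining 30 MB)
38 MB → memory block 8 (remaining 26 MB)
40 MB → memory block 9 (remaining 24 MB)
36 MB → memory block 10 (remaining 28 MB)
39 MB → memory block 11 (remaining 25 MB)
40 MB → memory block 12 (remaining 24 MB)
12 memory blocks × 64 MB = 768 MB; used 442 MB; unused 326 MB.

326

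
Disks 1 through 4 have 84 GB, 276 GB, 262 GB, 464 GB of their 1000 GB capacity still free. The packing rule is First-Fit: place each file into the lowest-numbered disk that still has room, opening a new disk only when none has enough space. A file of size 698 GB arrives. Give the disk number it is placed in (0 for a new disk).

0

No disk has ≥ 698 GB free, so a new disk is opened.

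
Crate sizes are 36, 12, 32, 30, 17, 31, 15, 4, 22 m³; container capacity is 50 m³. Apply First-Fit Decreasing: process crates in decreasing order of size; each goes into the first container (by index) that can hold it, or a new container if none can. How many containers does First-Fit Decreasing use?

Sorted descending: 36, 32, 31, 30, 22, 17, 15, 12, 4.
Put 36 m³ in container 1; 14 m³ remain.
Put 32 m³ in container 2; 18 m³ remain.
Put 31 m³ in container 3; 19 m³ remain.
Put 30 m³ in container 4; 20 m³ remain.
Put 22 m³ in container 5; 28 m³ remain.
Put 17 m³ in container 2; 1 m³ remain.
Put 15 m³ in container 3; 4 m³ remain.
Put 12 m³ in container 1; 2 m³ remain.
Put 4 m³ in container 3; 0 m³ remain.
Final containers: [36,12] [32,17] [31,15,4] [30] [22].

5 containers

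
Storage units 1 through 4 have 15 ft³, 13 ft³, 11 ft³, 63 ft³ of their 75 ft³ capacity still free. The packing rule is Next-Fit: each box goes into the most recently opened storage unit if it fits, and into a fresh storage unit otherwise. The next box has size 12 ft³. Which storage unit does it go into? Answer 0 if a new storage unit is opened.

4

Next-Fit only looks at storage unit 4, which has 63 ft³ free.
12 ft³ fits there.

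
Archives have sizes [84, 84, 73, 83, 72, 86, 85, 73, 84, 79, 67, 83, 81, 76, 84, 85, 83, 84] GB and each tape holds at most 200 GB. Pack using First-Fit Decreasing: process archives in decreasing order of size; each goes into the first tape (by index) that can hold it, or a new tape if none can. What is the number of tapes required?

Sorted descending: 86, 85, 85, 84, 84, 84, 84, 84, 83, 83, 83, 81, 79, 76, 73, 73, 72, 67.
86 GB → tape 1 (remaining 114 GB)
85 GB → tape 1 (remaining 29 GB)
85 GB → tape 2 (remaining 115 GB)
84 GB → tape 2 (remaining 31 GB)
84 GB → tape 3 (remaining 116 GB)
84 GB → tape 3 (remaining 32 GB)
84 GB → tape 4 (remaining 116 GB)
84 GB → tape 4 (remaining 32 GB)
83 GB → tape 5 (remaining 117 GB)
83 GB → tape 5 (remaining 34 GB)
83 GB → tape 6 (remaining 117 GB)
81 GB → tape 6 (remaining 36 GB)
79 GB → tape 7 (remaining 121 GB)
76 GB → tape 7 (remaining 45 GB)
73 GB → tape 8 (remaining 127 GB)
73 GB → tape 8 (remaining 54 GB)
72 GB → tape 9 (remaining 128 GB)
67 GB → tape 9 (remaining 61 GB)

9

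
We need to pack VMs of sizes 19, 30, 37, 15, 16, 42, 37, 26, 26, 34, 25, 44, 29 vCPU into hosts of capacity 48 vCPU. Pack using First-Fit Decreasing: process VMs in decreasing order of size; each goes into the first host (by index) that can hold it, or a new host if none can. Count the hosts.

10 hosts

Sorted descending: 44, 42, 37, 37, 34, 30, 29, 26, 26, 25, 19, 16, 15.
host 1: place 44 vCPU, 4 vCPU left
host 2: place 42 vCPU, 6 vCPU left
host 3: place 37 vCPU, 11 vCPU left
host 4: place 37 vCPU, 11 vCPU left
host 5: place 34 vCPU, 14 vCPU left
host 6: place 30 vCPU, 18 vCPU left
host 7: place 29 vCPU, 19 vCPU left
host 8: place 26 vCPU, 22 vCPU left
host 9: place 26 vCPU, 22 vCPU left
host 10: place 25 vCPU, 23 vCPU left
host 7: place 19 vCPU, 0 vCPU left
host 6: place 16 vCPU, 2 vCPU left
host 8: place 15 vCPU, 7 vCPU left
Final hosts: [44] [42] [37] [37] [34] [30,16] [29,19] [26,15] [26] [25].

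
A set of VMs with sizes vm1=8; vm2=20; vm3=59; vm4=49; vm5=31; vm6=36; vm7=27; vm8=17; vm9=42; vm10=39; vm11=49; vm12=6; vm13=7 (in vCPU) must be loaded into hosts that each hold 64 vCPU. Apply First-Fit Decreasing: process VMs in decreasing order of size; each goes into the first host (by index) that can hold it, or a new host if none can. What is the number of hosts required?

7

Sorted descending: 59, 49, 49, 42, 39, 36, 31, 27, 20, 17, 8, 7, 6.
59 vCPU → host 1 (remaining 5 vCPU)
49 vCPU → host 2 (remaining 15 vCPU)
49 vCPU → host 3 (remaining 15 vCPU)
42 vCPU → host 4 (remaining 22 vCPU)
39 vCPU → host 5 (remaining 25 vCPU)
36 vCPU → host 6 (remaining 28 vCPU)
31 vCPU → host 7 (remaining 33 vCPU)
27 vCPU → host 6 (remaining 1 vCPU)
20 vCPU → host 4 (remaining 2 vCPU)
17 vCPU → host 5 (remaining 8 vCPU)
8 vCPU → host 2 (remaining 7 vCPU)
7 vCPU → host 2 (remaining 0 vCPU)
6 vCPU → host 3 (remaining 9 vCPU)
Final hosts: [59] [49,8,7] [49,6] [42,20] [39,17] [36,27] [31].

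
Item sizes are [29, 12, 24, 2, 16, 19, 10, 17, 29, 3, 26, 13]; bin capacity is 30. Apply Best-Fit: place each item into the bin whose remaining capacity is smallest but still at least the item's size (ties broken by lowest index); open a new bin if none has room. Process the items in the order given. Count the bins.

Put 29 in bin 1; 1 remain.
Put 12 in bin 2; 18 remain.
Put 24 in bin 3; 6 remain.
Put 2 in bin 3; 4 remain.
Put 16 in bin 2; 2 remain.
Put 19 in bin 4; 11 remain.
Put 10 in bin 4; 1 remain.
Put 17 in bin 5; 13 remain.
Put 29 in bin 6; 1 remain.
Put 3 in bin 3; 1 remain.
Put 26 in bin 7; 4 remain.
Put 13 in bin 5; 0 remain.
Final bins: [29] [12,16] [24,2,3] [19,10] [17,13] [29] [26].

7 bins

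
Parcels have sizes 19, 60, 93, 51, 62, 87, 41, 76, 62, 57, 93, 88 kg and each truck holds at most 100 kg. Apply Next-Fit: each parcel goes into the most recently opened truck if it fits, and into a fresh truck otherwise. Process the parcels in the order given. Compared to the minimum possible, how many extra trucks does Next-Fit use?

1

Next-Fit: [19,60] [93] [51] [62] [87] [41] [76] [62] [57] [93] [88] → 11 trucks.
10 parcels exceed 50 kg (half the capacity), and no two of those can share a truck, so at least 10 trucks are needed.
An optimal packing achieves that bound: [93] [93] [88] [87] [76,19] [62] [62] [60] [57,41] [51] → 10 trucks.
Excess: 11 − 10 = 1.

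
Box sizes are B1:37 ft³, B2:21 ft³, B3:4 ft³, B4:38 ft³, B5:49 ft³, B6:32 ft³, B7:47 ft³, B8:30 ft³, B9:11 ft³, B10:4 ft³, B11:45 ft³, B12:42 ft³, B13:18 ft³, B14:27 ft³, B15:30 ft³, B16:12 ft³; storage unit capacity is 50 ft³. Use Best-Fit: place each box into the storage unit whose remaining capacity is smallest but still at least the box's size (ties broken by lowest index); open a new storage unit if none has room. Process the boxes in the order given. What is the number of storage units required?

10

B1 (37 ft³) → storage unit 1 (remaining 13 ft³)
B2 (21 ft³) → storage unit 2 (remaining 29 ft³)
B3 (4 ft³) → storage unit 1 (remaining 9 ft³)
B4 (38 ft³) → storage unit 3 (remaining 12 ft³)
B5 (49 ft³) → storage unit 4 (remaining 1 ft³)
B6 (32 ft³) → storage unit 5 (remaining 18 ft³)
B7 (47 ft³) → storage unit 6 (remaining 3 ft³)
B8 (30 ft³) → storage unit 7 (remaining 20 ft³)
B9 (11 ft³) → storage unit 3 (remaining 1 ft³)
B10 (4 ft³) → storage unit 1 (remaining 5 ft³)
B11 (45 ft³) → storage unit 8 (remaining 5 ft³)
B12 (42 ft³) → storage unit 9 (remaining 8 ft³)
B13 (18 ft³) → storage unit 5 (remaining 0 ft³)
B14 (27 ft³) → storage unit 2 (remaining 2 ft³)
B15 (30 ft³) → storage unit 10 (remaining 20 ft³)
B16 (12 ft³) → storage unit 7 (remaining 8 ft³)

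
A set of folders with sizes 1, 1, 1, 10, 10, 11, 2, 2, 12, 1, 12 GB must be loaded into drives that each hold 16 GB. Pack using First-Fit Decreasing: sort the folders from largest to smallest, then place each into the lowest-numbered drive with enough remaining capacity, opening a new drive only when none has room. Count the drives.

5

Sorted descending: 12, 12, 11, 10, 10, 2, 2, 1, 1, 1, 1.
Put 12 GB in drive 1; 4 GB remain.
Put 12 GB in drive 2; 4 GB remain.
Put 11 GB in drive 3; 5 GB remain.
Put 10 GB in drive 4; 6 GB remain.
Put 10 GB in drive 5; 6 GB remain.
Put 2 GB in drive 1; 2 GB remain.
Put 2 GB in drive 1; 0 GB remain.
Put 1 GB in drive 2; 3 GB remain.
Put 1 GB in drive 2; 2 GB remain.
Put 1 GB in drive 2; 1 GB remain.
Put 1 GB in drive 2; 0 GB remain.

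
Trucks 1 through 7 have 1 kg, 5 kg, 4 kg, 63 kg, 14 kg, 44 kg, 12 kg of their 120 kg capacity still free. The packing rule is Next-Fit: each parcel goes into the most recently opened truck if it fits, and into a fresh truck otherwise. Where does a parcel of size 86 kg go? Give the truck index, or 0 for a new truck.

0

Next-Fit only looks at truck 7, which has 12 kg free.
86 kg does not fit, so a new truck is opened.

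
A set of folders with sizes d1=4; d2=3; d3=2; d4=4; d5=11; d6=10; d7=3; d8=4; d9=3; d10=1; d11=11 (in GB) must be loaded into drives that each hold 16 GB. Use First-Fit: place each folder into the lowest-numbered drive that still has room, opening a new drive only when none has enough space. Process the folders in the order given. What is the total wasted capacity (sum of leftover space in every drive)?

drive 1: place d1 (4 GB), 12 GB left
drive 1: place d2 (3 GB), 9 GB left
drive 1: place d3 (2 GB), 7 GB left
drive 1: place d4 (4 GB), 3 GB left
drive 2: place d5 (11 GB), 5 GB left
drive 3: place d6 (10 GB), 6 GB left
drive 1: place d7 (3 GB), 0 GB left
drive 2: place d8 (4 GB), 1 GB left
drive 3: place d9 (3 GB), 3 GB left
drive 2: place d10 (1 GB), 0 GB left
drive 4: place d11 (11 GB), 5 GB left
4 drives × 16 GB = 64 GB; used 56 GB; unused 8 GB.

8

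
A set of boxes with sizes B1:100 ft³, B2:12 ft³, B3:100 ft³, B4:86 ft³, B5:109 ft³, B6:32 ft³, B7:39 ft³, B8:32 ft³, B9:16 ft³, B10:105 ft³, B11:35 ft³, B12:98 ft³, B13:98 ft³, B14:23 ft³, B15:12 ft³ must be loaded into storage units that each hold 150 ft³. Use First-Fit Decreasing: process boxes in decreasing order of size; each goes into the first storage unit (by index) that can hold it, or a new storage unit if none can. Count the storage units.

7

Sorted descending: 109, 105, 100, 100, 98, 98, 86, 39, 35, 32, 32, 23, 16, 12, 12.
storage unit 1: place 109 ft³, 41 ft³ left
storage unit 2: place 105 ft³, 45 ft³ left
storage unit 3: place 100 ft³, 50 ft³ left
storage unit 4: place 100 ft³, 50 ft³ left
storage unit 5: place 98 ft³, 52 ft³ left
storage unit 6: place 98 ft³, 52 ft³ left
storage unit 7: place 86 ft³, 64 ft³ left
storage unit 1: place 39 ft³, 2 ft³ left
storage unit 2: place 35 ft³, 10 ft³ left
storage unit 3: place 32 ft³, 18 ft³ left
storage unit 4: place 32 ft³, 18 ft³ left
storage unit 5: place 23 ft³, 29 ft³ left
storage unit 3: place 16 ft³, 2 ft³ left
storage unit 4: place 12 ft³, 6 ft³ left
storage unit 5: place 12 ft³, 17 ft³ left
Final storage units: [109,39] [105,35] [100,32,16] [100,32,12] [98,23,12] [98] [86].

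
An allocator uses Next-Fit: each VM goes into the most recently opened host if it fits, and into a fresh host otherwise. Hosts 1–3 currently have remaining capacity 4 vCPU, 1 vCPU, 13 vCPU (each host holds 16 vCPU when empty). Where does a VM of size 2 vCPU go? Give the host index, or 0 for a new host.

3

Next-Fit only looks at host 3, which has 13 vCPU free.
2 vCPU fits there.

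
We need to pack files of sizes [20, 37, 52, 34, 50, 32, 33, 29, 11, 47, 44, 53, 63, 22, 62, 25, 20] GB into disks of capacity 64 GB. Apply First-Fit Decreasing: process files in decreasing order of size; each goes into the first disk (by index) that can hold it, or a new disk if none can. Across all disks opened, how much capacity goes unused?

Sorted descending: 63, 62, 53, 52, 50, 47, 44, 37, 34, 33, 32, 29, 25, 22, 20, 20, 11.
disk 1: place 63 GB, 1 GB left
disk 2: place 62 GB, 2 GB left
disk 3: place 53 GB, 11 GB left
disk 4: place 52 GB, 12 GB left
disk 5: place 50 GB, 14 GB left
disk 6: place 47 GB, 17 GB left
disk 7: place 44 GB, 20 GB left
disk 8: place 37 GB, 27 GB left
disk 9: place 34 GB, 30 GB left
disk 10: place 33 GB, 31 GB left
disk 11: place 32 GB, 32 GB left
disk 9: place 29 GB, 1 GB left
disk 8: place 25 GB, 2 GB left
disk 10: place 22 GB, 9 GB left
disk 7: place 20 GB, 0 GB left
disk 11: place 20 GB, 12 GB left
disk 3: place 11 GB, 0 GB left
11 disks × 64 GB = 704 GB; used 634 GB; unused 70 GB.

70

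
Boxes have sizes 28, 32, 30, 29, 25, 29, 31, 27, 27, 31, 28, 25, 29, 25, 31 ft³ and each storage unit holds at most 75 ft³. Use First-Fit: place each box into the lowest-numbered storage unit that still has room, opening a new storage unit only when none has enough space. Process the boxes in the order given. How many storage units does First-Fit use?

Put 28 ft³ in storage unit 1; 47 ft³ remain.
Put 32 ft³ in storage unit 1; 15 ft³ remain.
Put 30 ft³ in storage unit 2; 45 ft³ remain.
Put 29 ft³ in storage unit 2; 16 ft³ remain.
Put 25 ft³ in storage unit 3; 50 ft³ remain.
Put 29 ft³ in storage unit 3; 21 ft³ remain.
Put 31 ft³ in storage unit 4; 44 ft³ remain.
Put 27 ft³ in storage unit 4; 17 ft³ remain.
Put 27 ft³ in storage unit 5; 48 ft³ remain.
Put 31 ft³ in storage unit 5; 17 ft³ remain.
Put 28 ft³ in storage unit 6; 47 ft³ remain.
Put 25 ft³ in storage unit 6; 22 ft³ remain.
Put 29 ft³ in storage unit 7; 46 ft³ remain.
Put 25 ft³ in storage unit 7; 21 ft³ remain.
Put 31 ft³ in storage unit 8; 44 ft³ remain.
Final storage units: [28,32] [30,29] [25,29] [31,27] [27,31] [28,25] [29,25] [31].

8 storage units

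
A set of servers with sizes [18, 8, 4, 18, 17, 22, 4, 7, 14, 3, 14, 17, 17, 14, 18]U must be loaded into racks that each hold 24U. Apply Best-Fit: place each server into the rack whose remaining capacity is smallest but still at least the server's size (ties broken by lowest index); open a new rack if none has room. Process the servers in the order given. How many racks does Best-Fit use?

rack 1: place 18U, 6U left
rack 2: place 8U, 16U left
rack 1: place 4U, 2U left
rack 3: place 18U, 6U left
rack 4: place 17U, 7U left
rack 5: place 22U, 2U left
rack 3: place 4U, 2U left
rack 4: place 7U, 0U left
rack 2: place 14U, 2U left
rack 6: place 3U, 21U left
rack 6: place 14U, 7U left
rack 7: place 17U, 7U left
rack 8: place 17U, 7U left
rack 9: place 14U, 10U left
rack 10: place 18U, 6U left
Final racks: [18,4] [8,14] [18,4] [17,7] [22] [3,14] [17] [17] [14] [18].

10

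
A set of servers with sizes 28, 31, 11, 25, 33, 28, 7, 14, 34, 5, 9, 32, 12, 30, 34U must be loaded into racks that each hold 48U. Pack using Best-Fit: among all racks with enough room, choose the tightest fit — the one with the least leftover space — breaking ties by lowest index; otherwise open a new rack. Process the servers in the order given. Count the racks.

28U → rack 1 (remaining 20U)
31U → rack 2 (remaining 17U)
11U → rack 2 (remaining 6U)
25U → rack 3 (remaining 23U)
33U → rack 4 (remaining 15U)
28U → rack 5 (remaining 20U)
7U → rack 4 (remaining 8U)
14U → rack 1 (remaining 6U)
34U → rack 6 (remaining 14U)
5U → rack 1 (remaining 1U)
9U → rack 6 (remaining 5U)
32U → rack 7 (remaining 16U)
12U → rack 7 (remaining 4U)
30U → rack 8 (remaining 18U)
34U → rack 9 (remaining 14U)

9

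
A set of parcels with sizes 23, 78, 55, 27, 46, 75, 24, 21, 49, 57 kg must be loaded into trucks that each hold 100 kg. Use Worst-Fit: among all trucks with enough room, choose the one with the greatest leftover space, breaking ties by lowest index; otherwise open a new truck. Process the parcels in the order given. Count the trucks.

23 kg → truck 1 (remaining 77 kg)
78 kg → truck 2 (remaining 22 kg)
55 kg → truck 1 (remaining 22 kg)
27 kg → truck 3 (remaining 73 kg)
46 kg → truck 3 (remaining 27 kg)
75 kg → truck 4 (remaining 25 kg)
24 kg → truck 3 (remaining 3 kg)
21 kg → truck 4 (remaining 4 kg)
49 kg → truck 5 (remaining 51 kg)
57 kg → truck 6 (remaining 43 kg)
Final trucks: [23,55] [78] [27,46,24] [75,21] [49] [57].

6 trucks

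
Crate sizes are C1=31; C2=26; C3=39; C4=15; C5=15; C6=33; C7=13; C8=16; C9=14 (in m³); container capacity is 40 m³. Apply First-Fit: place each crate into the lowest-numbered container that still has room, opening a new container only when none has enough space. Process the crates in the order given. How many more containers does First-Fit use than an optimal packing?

First-Fit: [31] [26,13] [39] [15,15] [33] [16,14] → 6 containers.
Total size 202 m³; any packing needs at least ⌈202/40⌉ = 6 containers.
So 6 is already optimal.

0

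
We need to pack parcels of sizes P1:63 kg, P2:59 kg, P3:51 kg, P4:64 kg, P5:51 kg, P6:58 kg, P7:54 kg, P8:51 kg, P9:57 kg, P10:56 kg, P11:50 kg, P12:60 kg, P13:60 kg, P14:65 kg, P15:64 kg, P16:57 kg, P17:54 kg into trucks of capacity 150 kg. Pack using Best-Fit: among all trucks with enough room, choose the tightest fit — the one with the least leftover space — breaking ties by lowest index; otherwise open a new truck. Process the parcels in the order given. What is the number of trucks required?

P1 (63 kg) → truck 1 (remaining 87 kg)
P2 (59 kg) → truck 1 (remaining 28 kg)
P3 (51 kg) → truck 2 (remaining 99 kg)
P4 (64 kg) → truck 2 (remaining 35 kg)
P5 (51 kg) → truck 3 (remaining 99 kg)
P6 (58 kg) → truck 3 (remaining 41 kg)
P7 (54 kg) → truck 4 (remaining 96 kg)
P8 (51 kg) → truck 4 (remaining 45 kg)
P9 (57 kg) → truck 5 (remaining 93 kg)
P10 (56 kg) → truck 5 (remaining 37 kg)
P11 (50 kg) → truck 6 (remaining 100 kg)
P12 (60 kg) → truck 6 (remaining 40 kg)
P13 (60 kg) → truck 7 (remaining 90 kg)
P14 (65 kg) → truck 7 (remaining 25 kg)
P15 (64 kg) → truck 8 (remaining 86 kg)
P16 (57 kg) → truck 8 (remaining 29 kg)
P17 (54 kg) → truck 9 (remaining 96 kg)
Final trucks: [63,59] [51,64] [51,58] [54,51] [57,56] [50,60] [60,65] [64,57] [54].

9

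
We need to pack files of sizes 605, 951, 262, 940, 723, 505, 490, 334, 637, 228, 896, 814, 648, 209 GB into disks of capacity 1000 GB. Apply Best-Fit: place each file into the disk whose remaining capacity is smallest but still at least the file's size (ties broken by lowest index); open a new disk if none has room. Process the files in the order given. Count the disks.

Put 605 GB in disk 1; 395 GB remain.
Put 951 GB in disk 2; 49 GB remain.
Put 262 GB in disk 1; 133 GB remain.
Put 940 GB in disk 3; 60 GB remain.
Put 723 GB in disk 4; 277 GB remain.
Put 505 GB in disk 5; 495 GB remain.
Put 490 GB in disk 5; 5 GB remain.
Put 334 GB in disk 6; 666 GB remain.
Put 637 GB in disk 6; 29 GB remain.
Put 228 GB in disk 4; 49 GB remain.
Put 896 GB in disk 7; 104 GB remain.
Put 814 GB in disk 8; 186 GB remain.
Put 648 GB in disk 9; 352 GB remain.
Put 209 GB in disk 9; 143 GB remain.
Final disks: [605,262] [951] [940] [723,228] [505,490] [334,637] [896] [814] [648,209].

9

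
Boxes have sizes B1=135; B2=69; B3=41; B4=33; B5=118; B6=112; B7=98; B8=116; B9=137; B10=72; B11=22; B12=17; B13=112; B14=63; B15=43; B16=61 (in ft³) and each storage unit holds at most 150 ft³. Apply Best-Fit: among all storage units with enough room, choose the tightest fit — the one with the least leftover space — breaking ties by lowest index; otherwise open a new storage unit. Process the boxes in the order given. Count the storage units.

Put B1 (135 ft³) in storage unit 1; 15 ft³ remain.
Put B2 (69 ft³) in storage unit 2; 81 ft³ remain.
Put B3 (41 ft³) in storage unit 2; 40 ft³ remain.
Put B4 (33 ft³) in storage unit 2; 7 ft³ remain.
Put B5 (118 ft³) in storage unit 3; 32 ft³ remain.
Put B6 (112 ft³) in storage unit 4; 38 ft³ remain.
Put B7 (98 ft³) in storage unit 5; 52 ft³ remain.
Put B8 (116 ft³) in storage unit 6; 34 ft³ remain.
Put B9 (137 ft³) in storage unit 7; 13 ft³ remain.
Put B10 (72 ft³) in storage unit 8; 78 ft³ remain.
Put B11 (22 ft³) in storage unit 3; 10 ft³ remain.
Put B12 (17 ft³) in storage unit 6; 17 ft³ remain.
Put B13 (112 ft³) in storage unit 9; 38 ft³ remain.
Put B14 (63 ft³) in storage unit 8; 15 ft³ remain.
Put B15 (43 ft³) in storage unit 5; 9 ft³ remain.
Put B16 (61 ft³) in storage unit 10; 89 ft³ remain.

10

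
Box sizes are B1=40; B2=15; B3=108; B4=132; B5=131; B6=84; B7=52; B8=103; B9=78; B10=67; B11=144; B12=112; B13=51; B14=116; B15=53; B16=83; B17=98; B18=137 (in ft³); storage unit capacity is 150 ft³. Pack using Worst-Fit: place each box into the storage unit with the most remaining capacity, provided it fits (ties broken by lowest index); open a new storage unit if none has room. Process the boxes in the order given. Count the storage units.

13 storage units

Put B1 (40 ft³) in storage unit 1; 110 ft³ remain.
Put B2 (15 ft³) in storage unit 1; 95 ft³ remain.
Put B3 (108 ft³) in storage unit 2; 42 ft³ remain.
Put B4 (132 ft³) in storage unit 3; 18 ft³ remain.
Put B5 (131 ft³) in storage unit 4; 19 ft³ remain.
Put B6 (84 ft³) in storage unit 1; 11 ft³ remain.
Put B7 (52 ft³) in storage unit 5; 98 ft³ remain.
Put B8 (103 ft³) in storage unit 6; 47 ft³ remain.
Put B9 (78 ft³) in storage unit 5; 20 ft³ remain.
Put B10 (67 ft³) in storage unit 7; 83 ft³ remain.
Put B11 (144 ft³) in storage unit 8; 6 ft³ remain.
Put B12 (112 ft³) in storage unit 9; 38 ft³ remain.
Put B13 (51 ft³) in storage unit 7; 32 ft³ remain.
Put B14 (116 ft³) in storage unit 10; 34 ft³ remain.
Put B15 (53 ft³) in storage unit 11; 97 ft³ remain.
Put B16 (83 ft³) in storage unit 11; 14 ft³ remain.
Put B17 (98 ft³) in storage unit 12; 52 ft³ remain.
Put B18 (137 ft³) in storage unit 13; 13 ft³ remain.
Final storage units: [40,15,84] [108] [132] [131] [52,78] [103] [67,51] [144] [112] [116] [53,83] [98] [137].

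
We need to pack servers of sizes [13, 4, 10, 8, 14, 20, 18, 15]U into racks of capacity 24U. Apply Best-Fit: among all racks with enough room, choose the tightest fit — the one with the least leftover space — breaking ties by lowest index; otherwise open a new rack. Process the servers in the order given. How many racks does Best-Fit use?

6

Put 13U in rack 1; 11U remain.
Put 4U in rack 1; 7U remain.
Put 10U in rack 2; 14U remain.
Put 8U in rack 2; 6U remain.
Put 14U in rack 3; 10U remain.
Put 20U in rack 4; 4U remain.
Put 18U in rack 5; 6U remain.
Put 15U in rack 6; 9U remain.
Final racks: [13,4] [10,8] [14] [20] [18] [15].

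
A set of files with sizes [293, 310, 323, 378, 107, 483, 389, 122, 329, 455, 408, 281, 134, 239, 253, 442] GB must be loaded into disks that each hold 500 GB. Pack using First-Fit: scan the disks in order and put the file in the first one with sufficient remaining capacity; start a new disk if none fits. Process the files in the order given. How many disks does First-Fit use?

12

Put 293 GB in disk 1; 207 GB remain.
Put 310 GB in disk 2; 190 GB remain.
Put 323 GB in disk 3; 177 GB remain.
Put 378 GB in disk 4; 122 GB remain.
Put 107 GB in disk 1; 100 GB remain.
Put 483 GB in disk 5; 17 GB remain.
Put 389 GB in disk 6; 111 GB remain.
Put 122 GB in disk 2; 68 GB remain.
Put 329 GB in disk 7; 171 GB remain.
Put 455 GB in disk 8; 45 GB remain.
Put 408 GB in disk 9; 92 GB remain.
Put 281 GB in disk 10; 219 GB remain.
Put 134 GB in disk 3; 43 GB remain.
Put 239 GB in disk 11; 261 GB remain.
Put 253 GB in disk 11; 8 GB remain.
Put 442 GB in disk 12; 58 GB remain.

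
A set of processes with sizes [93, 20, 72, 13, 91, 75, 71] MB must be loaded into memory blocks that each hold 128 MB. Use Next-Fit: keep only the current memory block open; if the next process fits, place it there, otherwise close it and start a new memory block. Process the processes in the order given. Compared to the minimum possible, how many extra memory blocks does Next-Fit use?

Next-Fit: [93,20] [72,13] [91] [75] [71] → 5 memory blocks.
5 processes exceed 64 MB (half the capacity), and no two of those can share a memory block, so at least 5 memory blocks are needed.
So 5 is already optimal.

0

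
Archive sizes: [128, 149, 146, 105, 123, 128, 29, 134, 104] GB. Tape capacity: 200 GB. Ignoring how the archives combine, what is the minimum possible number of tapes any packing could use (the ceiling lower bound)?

Total size = 128 + 149 + 146 + 105 + 123 + 128 + 29 + 134 + 104 = 1046 GB.
⌈1046 / 200⌉ = 6.

6 tapes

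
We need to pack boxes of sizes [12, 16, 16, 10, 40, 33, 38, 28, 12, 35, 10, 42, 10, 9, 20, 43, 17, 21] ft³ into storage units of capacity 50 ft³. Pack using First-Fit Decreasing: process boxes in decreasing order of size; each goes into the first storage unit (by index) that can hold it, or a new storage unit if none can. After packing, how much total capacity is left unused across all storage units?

38

Sorted descending: 43, 42, 40, 38, 35, 33, 28, 21, 20, 17, 16, 16, 12, 12, 10, 10, 10, 9.
storage unit 1: place 43 ft³, 7 ft³ left
storage unit 2: place 42 ft³, 8 ft³ left
storage unit 3: place 40 ft³, 10 ft³ left
storage unit 4: place 38 ft³, 12 ft³ left
storage unit 5: place 35 ft³, 15 ft³ left
storage unit 6: place 33 ft³, 17 ft³ left
storage unit 7: place 28 ft³, 22 ft³ left
storage unit 7: place 21 ft³, 1 ft³ left
storage unit 8: place 20 ft³, 30 ft³ left
storage unit 6: place 17 ft³, 0 ft³ left
storage unit 8: place 16 ft³, 14 ft³ left
storage unit 9: place 16 ft³, 34 ft³ left
storage unit 4: place 12 ft³, 0 ft³ left
storage unit 5: place 12 ft³, 3 ft³ left
storage unit 3: place 10 ft³, 0 ft³ left
storage unit 8: place 10 ft³, 4 ft³ left
storage unit 9: place 10 ft³, 24 ft³ left
storage unit 9: place 9 ft³, 15 ft³ left
9 storage units × 50 ft³ = 450 ft³; used 412 ft³; unused 38 ft³.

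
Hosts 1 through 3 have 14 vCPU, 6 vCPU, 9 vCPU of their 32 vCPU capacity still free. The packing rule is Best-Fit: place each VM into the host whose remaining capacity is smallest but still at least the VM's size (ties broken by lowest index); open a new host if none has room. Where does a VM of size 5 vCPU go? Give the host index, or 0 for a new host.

2

Hosts with room: host 1 (14 vCPU), host 2 (6 vCPU), host 3 (9 vCPU).
Tightest fit is host 2 with 6 vCPU free.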